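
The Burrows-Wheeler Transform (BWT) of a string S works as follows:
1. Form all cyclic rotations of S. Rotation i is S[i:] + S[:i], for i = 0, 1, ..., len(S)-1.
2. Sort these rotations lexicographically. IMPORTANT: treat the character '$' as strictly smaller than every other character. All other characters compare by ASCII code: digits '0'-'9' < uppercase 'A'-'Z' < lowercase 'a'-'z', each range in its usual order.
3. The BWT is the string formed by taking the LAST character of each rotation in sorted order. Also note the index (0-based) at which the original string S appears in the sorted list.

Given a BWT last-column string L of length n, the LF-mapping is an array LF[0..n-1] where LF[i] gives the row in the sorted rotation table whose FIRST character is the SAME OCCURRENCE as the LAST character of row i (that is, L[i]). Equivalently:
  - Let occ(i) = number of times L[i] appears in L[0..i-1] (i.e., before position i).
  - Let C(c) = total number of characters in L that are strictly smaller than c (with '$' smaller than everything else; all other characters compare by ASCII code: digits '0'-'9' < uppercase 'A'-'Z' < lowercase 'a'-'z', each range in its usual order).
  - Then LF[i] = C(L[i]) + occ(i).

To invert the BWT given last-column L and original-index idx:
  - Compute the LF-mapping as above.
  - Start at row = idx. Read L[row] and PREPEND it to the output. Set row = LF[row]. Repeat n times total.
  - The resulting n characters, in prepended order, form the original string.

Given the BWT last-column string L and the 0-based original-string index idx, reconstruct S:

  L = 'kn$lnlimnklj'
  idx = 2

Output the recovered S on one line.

LF mapping: 3 9 0 5 10 6 1 8 11 4 7 2
Walk LF starting at row 2, prepending L[row]:
  step 1: row=2, L[2]='$', prepend. Next row=LF[2]=0
  step 2: row=0, L[0]='k', prepend. Next row=LF[0]=3
  step 3: row=3, L[3]='l', prepend. Next row=LF[3]=5
  step 4: row=5, L[5]='l', prepend. Next row=LF[5]=6
  step 5: row=6, L[6]='i', prepend. Next row=LF[6]=1
  step 6: row=1, L[1]='n', prepend. Next row=LF[1]=9
  step 7: row=9, L[9]='k', prepend. Next row=LF[9]=4
  step 8: row=4, L[4]='n', prepend. Next row=LF[4]=10
  step 9: row=10, L[10]='l', prepend. Next row=LF[10]=7
  step 10: row=7, L[7]='m', prepend. Next row=LF[7]=8
  step 11: row=8, L[8]='n', prepend. Next row=LF[8]=11
  step 12: row=11, L[11]='j', prepend. Next row=LF[11]=2
Reversed output: jnmlnknillk$

Answer: jnmlnknillk$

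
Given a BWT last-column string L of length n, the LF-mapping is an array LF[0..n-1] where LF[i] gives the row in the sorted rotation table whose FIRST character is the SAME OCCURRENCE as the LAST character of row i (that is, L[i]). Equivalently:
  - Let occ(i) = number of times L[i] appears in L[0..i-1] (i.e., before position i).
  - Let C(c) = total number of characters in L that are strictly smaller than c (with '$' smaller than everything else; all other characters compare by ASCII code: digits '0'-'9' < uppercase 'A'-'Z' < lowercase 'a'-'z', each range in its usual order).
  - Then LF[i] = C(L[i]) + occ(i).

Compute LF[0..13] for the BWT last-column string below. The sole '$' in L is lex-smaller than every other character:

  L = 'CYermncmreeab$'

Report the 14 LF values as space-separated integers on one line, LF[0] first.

Answer: 1 2 6 12 9 11 5 10 13 7 8 3 4 0

Derivation:
Char counts: '$':1, 'C':1, 'Y':1, 'a':1, 'b':1, 'c':1, 'e':3, 'm':2, 'n':1, 'r':2
C (first-col start): C('$')=0, C('C')=1, C('Y')=2, C('a')=3, C('b')=4, C('c')=5, C('e')=6, C('m')=9, C('n')=11, C('r')=12
L[0]='C': occ=0, LF[0]=C('C')+0=1+0=1
L[1]='Y': occ=0, LF[1]=C('Y')+0=2+0=2
L[2]='e': occ=0, LF[2]=C('e')+0=6+0=6
L[3]='r': occ=0, LF[3]=C('r')+0=12+0=12
L[4]='m': occ=0, LF[4]=C('m')+0=9+0=9
L[5]='n': occ=0, LF[5]=C('n')+0=11+0=11
L[6]='c': occ=0, LF[6]=C('c')+0=5+0=5
L[7]='m': occ=1, LF[7]=C('m')+1=9+1=10
L[8]='r': occ=1, LF[8]=C('r')+1=12+1=13
L[9]='e': occ=1, LF[9]=C('e')+1=6+1=7
L[10]='e': occ=2, LF[10]=C('e')+2=6+2=8
L[11]='a': occ=0, LF[11]=C('a')+0=3+0=3
L[12]='b': occ=0, LF[12]=C('b')+0=4+0=4
L[13]='$': occ=0, LF[13]=C('$')+0=0+0=0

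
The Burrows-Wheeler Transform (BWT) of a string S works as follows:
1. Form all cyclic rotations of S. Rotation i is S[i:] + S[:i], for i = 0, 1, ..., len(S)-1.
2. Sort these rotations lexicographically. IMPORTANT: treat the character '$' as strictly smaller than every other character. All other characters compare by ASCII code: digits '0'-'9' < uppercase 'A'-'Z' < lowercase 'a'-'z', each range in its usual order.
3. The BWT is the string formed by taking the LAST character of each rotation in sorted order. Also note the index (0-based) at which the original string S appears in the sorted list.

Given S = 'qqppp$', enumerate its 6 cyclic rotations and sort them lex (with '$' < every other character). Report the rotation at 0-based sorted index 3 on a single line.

All 6 rotations (rotation i = S[i:]+S[:i]):
  rot[0] = qqppp$
  rot[1] = qppp$q
  rot[2] = ppp$qq
  rot[3] = pp$qqp
  rot[4] = p$qqpp
  rot[5] = $qqppp
Sorted (with $ < everything):
  sorted[0] = $qqppp
  sorted[1] = p$qqpp
  sorted[2] = pp$qqp
  sorted[3] = ppp$qq
  sorted[4] = qppp$q
  sorted[5] = qqppp$
sorted[3] = ppp$qq

Answer: ppp$qq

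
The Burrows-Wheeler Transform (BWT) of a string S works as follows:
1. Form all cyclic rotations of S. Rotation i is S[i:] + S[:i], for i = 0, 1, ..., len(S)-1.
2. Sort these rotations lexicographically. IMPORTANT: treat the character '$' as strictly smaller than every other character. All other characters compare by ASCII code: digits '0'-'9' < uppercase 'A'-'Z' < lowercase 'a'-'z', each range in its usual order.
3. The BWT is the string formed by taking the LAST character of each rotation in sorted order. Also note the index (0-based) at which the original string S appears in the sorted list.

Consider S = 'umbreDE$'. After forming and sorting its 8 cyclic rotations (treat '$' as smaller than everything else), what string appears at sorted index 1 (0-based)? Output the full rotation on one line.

All 8 rotations (rotation i = S[i:]+S[:i]):
  rot[0] = umbreDE$
  rot[1] = mbreDE$u
  rot[2] = breDE$um
  rot[3] = reDE$umb
  rot[4] = eDE$umbr
  rot[5] = DE$umbre
  rot[6] = E$umbreD
  rot[7] = $umbreDE
Sorted (with $ < everything):
  sorted[0] = $umbreDE
  sorted[1] = DE$umbre
  sorted[2] = E$umbreD
  sorted[3] = breDE$um
  sorted[4] = eDE$umbr
  sorted[5] = mbreDE$u
  sorted[6] = reDE$umb
  sorted[7] = umbreDE$
sorted[1] = DE$umbre

Answer: DE$umbre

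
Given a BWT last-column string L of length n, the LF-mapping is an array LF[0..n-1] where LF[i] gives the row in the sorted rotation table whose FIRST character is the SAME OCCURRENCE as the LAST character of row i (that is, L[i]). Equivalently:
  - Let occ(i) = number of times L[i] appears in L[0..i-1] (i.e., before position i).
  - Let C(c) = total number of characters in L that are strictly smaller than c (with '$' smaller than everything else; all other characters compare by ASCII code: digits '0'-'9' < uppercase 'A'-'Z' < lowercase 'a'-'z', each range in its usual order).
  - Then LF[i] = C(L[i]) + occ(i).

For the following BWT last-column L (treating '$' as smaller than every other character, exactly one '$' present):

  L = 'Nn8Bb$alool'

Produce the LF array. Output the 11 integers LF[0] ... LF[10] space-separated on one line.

Char counts: '$':1, '8':1, 'B':1, 'N':1, 'a':1, 'b':1, 'l':2, 'n':1, 'o':2
C (first-col start): C('$')=0, C('8')=1, C('B')=2, C('N')=3, C('a')=4, C('b')=5, C('l')=6, C('n')=8, C('o')=9
L[0]='N': occ=0, LF[0]=C('N')+0=3+0=3
L[1]='n': occ=0, LF[1]=C('n')+0=8+0=8
L[2]='8': occ=0, LF[2]=C('8')+0=1+0=1
L[3]='B': occ=0, LF[3]=C('B')+0=2+0=2
L[4]='b': occ=0, LF[4]=C('b')+0=5+0=5
L[5]='$': occ=0, LF[5]=C('$')+0=0+0=0
L[6]='a': occ=0, LF[6]=C('a')+0=4+0=4
L[7]='l': occ=0, LF[7]=C('l')+0=6+0=6
L[8]='o': occ=0, LF[8]=C('o')+0=9+0=9
L[9]='o': occ=1, LF[9]=C('o')+1=9+1=10
L[10]='l': occ=1, LF[10]=C('l')+1=6+1=7

Answer: 3 8 1 2 5 0 4 6 9 10 7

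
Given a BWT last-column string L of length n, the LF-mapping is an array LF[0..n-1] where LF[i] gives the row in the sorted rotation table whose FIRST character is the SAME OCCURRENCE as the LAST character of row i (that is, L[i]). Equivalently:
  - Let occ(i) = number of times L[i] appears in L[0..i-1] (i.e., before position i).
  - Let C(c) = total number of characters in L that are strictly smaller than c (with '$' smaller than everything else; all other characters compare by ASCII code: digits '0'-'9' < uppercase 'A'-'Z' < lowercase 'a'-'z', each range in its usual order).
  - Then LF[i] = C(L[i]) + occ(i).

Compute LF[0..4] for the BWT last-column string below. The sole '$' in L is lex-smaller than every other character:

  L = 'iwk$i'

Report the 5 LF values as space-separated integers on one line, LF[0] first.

Answer: 1 4 3 0 2

Derivation:
Char counts: '$':1, 'i':2, 'k':1, 'w':1
C (first-col start): C('$')=0, C('i')=1, C('k')=3, C('w')=4
L[0]='i': occ=0, LF[0]=C('i')+0=1+0=1
L[1]='w': occ=0, LF[1]=C('w')+0=4+0=4
L[2]='k': occ=0, LF[2]=C('k')+0=3+0=3
L[3]='$': occ=0, LF[3]=C('$')+0=0+0=0
L[4]='i': occ=1, LF[4]=C('i')+1=1+1=2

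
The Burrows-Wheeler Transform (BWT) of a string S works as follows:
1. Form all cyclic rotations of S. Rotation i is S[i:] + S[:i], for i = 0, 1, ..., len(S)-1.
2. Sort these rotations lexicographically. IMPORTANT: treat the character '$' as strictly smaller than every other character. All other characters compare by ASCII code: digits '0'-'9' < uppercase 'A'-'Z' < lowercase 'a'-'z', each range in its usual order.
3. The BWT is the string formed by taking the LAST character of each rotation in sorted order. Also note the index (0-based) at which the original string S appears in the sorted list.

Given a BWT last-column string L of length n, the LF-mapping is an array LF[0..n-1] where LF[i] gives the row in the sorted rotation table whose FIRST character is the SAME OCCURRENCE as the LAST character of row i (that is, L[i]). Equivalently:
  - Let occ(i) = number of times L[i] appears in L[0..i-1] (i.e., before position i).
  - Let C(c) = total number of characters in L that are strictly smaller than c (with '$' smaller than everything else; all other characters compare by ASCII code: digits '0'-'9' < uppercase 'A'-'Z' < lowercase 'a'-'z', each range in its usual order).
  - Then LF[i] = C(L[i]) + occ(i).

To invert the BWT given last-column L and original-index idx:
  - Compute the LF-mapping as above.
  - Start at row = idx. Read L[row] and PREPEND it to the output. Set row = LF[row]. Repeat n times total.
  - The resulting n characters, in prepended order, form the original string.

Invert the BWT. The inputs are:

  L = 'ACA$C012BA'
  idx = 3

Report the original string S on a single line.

Answer: 2BC0A1ACA$

Derivation:
LF mapping: 4 8 5 0 9 1 2 3 7 6
Walk LF starting at row 3, prepending L[row]:
  step 1: row=3, L[3]='$', prepend. Next row=LF[3]=0
  step 2: row=0, L[0]='A', prepend. Next row=LF[0]=4
  step 3: row=4, L[4]='C', prepend. Next row=LF[4]=9
  step 4: row=9, L[9]='A', prepend. Next row=LF[9]=6
  step 5: row=6, L[6]='1', prepend. Next row=LF[6]=2
  step 6: row=2, L[2]='A', prepend. Next row=LF[2]=5
  step 7: row=5, L[5]='0', prepend. Next row=LF[5]=1
  step 8: row=1, L[1]='C', prepend. Next row=LF[1]=8
  step 9: row=8, L[8]='B', prepend. Next row=LF[8]=7
  step 10: row=7, L[7]='2', prepend. Next row=LF[7]=3
Reversed output: 2BC0A1ACA$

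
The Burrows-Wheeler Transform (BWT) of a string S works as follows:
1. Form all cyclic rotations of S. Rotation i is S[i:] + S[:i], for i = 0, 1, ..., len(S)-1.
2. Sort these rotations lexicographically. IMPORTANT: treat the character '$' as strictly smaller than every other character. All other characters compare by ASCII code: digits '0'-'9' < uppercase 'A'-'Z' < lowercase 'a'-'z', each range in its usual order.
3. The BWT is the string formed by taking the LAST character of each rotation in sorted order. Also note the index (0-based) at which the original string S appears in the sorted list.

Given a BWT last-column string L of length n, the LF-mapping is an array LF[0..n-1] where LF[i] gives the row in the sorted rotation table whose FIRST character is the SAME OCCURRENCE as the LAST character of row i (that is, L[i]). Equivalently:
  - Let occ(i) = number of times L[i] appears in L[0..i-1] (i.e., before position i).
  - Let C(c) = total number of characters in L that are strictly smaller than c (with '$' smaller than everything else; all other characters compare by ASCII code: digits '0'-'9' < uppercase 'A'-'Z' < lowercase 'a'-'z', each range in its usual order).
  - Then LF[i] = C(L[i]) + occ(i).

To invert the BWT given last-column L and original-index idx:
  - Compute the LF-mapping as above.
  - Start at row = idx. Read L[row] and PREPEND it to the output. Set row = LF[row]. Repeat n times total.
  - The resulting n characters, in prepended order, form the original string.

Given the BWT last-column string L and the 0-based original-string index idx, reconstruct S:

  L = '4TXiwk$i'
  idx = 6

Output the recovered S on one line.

LF mapping: 1 2 3 4 7 6 0 5
Walk LF starting at row 6, prepending L[row]:
  step 1: row=6, L[6]='$', prepend. Next row=LF[6]=0
  step 2: row=0, L[0]='4', prepend. Next row=LF[0]=1
  step 3: row=1, L[1]='T', prepend. Next row=LF[1]=2
  step 4: row=2, L[2]='X', prepend. Next row=LF[2]=3
  step 5: row=3, L[3]='i', prepend. Next row=LF[3]=4
  step 6: row=4, L[4]='w', prepend. Next row=LF[4]=7
  step 7: row=7, L[7]='i', prepend. Next row=LF[7]=5
  step 8: row=5, L[5]='k', prepend. Next row=LF[5]=6
Reversed output: kiwiXT4$

Answer: kiwiXT4$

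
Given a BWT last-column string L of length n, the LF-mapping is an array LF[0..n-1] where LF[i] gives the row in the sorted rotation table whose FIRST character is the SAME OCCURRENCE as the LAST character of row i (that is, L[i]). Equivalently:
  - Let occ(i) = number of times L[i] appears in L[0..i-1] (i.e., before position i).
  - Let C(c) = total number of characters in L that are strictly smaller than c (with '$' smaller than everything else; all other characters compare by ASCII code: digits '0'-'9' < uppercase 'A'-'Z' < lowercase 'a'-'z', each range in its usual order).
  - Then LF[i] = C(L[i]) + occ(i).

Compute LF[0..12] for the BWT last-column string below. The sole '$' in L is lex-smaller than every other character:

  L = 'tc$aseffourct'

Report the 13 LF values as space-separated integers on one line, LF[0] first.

Char counts: '$':1, 'a':1, 'c':2, 'e':1, 'f':2, 'o':1, 'r':1, 's':1, 't':2, 'u':1
C (first-col start): C('$')=0, C('a')=1, C('c')=2, C('e')=4, C('f')=5, C('o')=7, C('r')=8, C('s')=9, C('t')=10, C('u')=12
L[0]='t': occ=0, LF[0]=C('t')+0=10+0=10
L[1]='c': occ=0, LF[1]=C('c')+0=2+0=2
L[2]='$': occ=0, LF[2]=C('$')+0=0+0=0
L[3]='a': occ=0, LF[3]=C('a')+0=1+0=1
L[4]='s': occ=0, LF[4]=C('s')+0=9+0=9
L[5]='e': occ=0, LF[5]=C('e')+0=4+0=4
L[6]='f': occ=0, LF[6]=C('f')+0=5+0=5
L[7]='f': occ=1, LF[7]=C('f')+1=5+1=6
L[8]='o': occ=0, LF[8]=C('o')+0=7+0=7
L[9]='u': occ=0, LF[9]=C('u')+0=12+0=12
L[10]='r': occ=0, LF[10]=C('r')+0=8+0=8
L[11]='c': occ=1, LF[11]=C('c')+1=2+1=3
L[12]='t': occ=1, LF[12]=C('t')+1=10+1=11

Answer: 10 2 0 1 9 4 5 6 7 12 8 3 11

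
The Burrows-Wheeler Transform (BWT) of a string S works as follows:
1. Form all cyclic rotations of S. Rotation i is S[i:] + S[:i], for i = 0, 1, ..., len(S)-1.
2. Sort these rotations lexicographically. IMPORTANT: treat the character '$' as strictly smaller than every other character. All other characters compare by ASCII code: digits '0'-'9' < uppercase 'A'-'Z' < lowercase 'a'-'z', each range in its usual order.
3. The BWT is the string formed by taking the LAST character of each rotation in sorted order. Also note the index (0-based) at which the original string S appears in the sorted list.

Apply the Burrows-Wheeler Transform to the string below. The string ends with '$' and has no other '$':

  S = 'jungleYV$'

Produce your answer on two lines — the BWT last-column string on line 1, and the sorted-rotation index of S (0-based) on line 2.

Answer: VYeln$guj
5

Derivation:
All 9 rotations (rotation i = S[i:]+S[:i]):
  rot[0] = jungleYV$
  rot[1] = ungleYV$j
  rot[2] = ngleYV$ju
  rot[3] = gleYV$jun
  rot[4] = leYV$jung
  rot[5] = eYV$jungl
  rot[6] = YV$jungle
  rot[7] = V$jungleY
  rot[8] = $jungleYV
Sorted (with $ < everything):
  sorted[0] = $jungleYV  (last char: 'V')
  sorted[1] = V$jungleY  (last char: 'Y')
  sorted[2] = YV$jungle  (last char: 'e')
  sorted[3] = eYV$jungl  (last char: 'l')
  sorted[4] = gleYV$jun  (last char: 'n')
  sorted[5] = jungleYV$  (last char: '$')
  sorted[6] = leYV$jung  (last char: 'g')
  sorted[7] = ngleYV$ju  (last char: 'u')
  sorted[8] = ungleYV$j  (last char: 'j')
Last column: VYeln$guj
Original string S is at sorted index 5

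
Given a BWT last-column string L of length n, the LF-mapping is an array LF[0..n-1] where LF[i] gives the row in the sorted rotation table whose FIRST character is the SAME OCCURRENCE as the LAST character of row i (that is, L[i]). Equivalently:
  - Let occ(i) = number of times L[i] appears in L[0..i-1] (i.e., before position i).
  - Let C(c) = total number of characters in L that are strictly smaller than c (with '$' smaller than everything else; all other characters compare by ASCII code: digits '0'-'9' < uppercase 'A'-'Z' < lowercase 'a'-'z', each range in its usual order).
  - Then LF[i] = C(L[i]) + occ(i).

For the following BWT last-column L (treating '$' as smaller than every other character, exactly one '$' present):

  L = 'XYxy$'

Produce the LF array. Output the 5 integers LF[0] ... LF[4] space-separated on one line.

Char counts: '$':1, 'X':1, 'Y':1, 'x':1, 'y':1
C (first-col start): C('$')=0, C('X')=1, C('Y')=2, C('x')=3, C('y')=4
L[0]='X': occ=0, LF[0]=C('X')+0=1+0=1
L[1]='Y': occ=0, LF[1]=C('Y')+0=2+0=2
L[2]='x': occ=0, LF[2]=C('x')+0=3+0=3
L[3]='y': occ=0, LF[3]=C('y')+0=4+0=4
L[4]='$': occ=0, LF[4]=C('$')+0=0+0=0

Answer: 1 2 3 4 0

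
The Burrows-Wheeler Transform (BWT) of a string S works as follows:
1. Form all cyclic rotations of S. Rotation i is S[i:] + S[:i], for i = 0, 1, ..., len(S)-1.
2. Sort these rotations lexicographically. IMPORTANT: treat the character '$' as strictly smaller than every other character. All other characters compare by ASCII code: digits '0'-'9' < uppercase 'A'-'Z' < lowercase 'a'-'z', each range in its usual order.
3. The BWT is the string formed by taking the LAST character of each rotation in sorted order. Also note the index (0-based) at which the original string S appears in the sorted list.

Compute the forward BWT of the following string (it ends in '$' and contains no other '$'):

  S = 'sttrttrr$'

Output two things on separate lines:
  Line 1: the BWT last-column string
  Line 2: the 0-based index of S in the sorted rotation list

All 9 rotations (rotation i = S[i:]+S[:i]):
  rot[0] = sttrttrr$
  rot[1] = ttrttrr$s
  rot[2] = trttrr$st
  rot[3] = rttrr$stt
  rot[4] = ttrr$sttr
  rot[5] = trr$sttrt
  rot[6] = rr$sttrtt
  rot[7] = r$sttrttr
  rot[8] = $sttrttrr
Sorted (with $ < everything):
  sorted[0] = $sttrttrr  (last char: 'r')
  sorted[1] = r$sttrttr  (last char: 'r')
  sorted[2] = rr$sttrtt  (last char: 't')
  sorted[3] = rttrr$stt  (last char: 't')
  sorted[4] = sttrttrr$  (last char: '$')
  sorted[5] = trr$sttrt  (last char: 't')
  sorted[6] = trttrr$st  (last char: 't')
  sorted[7] = ttrr$sttr  (last char: 'r')
  sorted[8] = ttrttrr$s  (last char: 's')
Last column: rrtt$ttrs
Original string S is at sorted index 4

Answer: rrtt$ttrs
4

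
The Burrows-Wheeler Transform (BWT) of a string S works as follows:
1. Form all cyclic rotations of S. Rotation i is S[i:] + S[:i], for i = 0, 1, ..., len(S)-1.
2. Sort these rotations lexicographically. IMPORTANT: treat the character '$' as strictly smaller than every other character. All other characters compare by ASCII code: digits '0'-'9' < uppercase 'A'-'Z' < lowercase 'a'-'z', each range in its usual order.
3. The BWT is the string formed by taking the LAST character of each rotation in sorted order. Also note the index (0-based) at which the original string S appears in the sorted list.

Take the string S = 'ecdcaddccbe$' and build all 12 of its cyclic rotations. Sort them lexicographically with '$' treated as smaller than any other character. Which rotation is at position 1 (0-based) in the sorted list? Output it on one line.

All 12 rotations (rotation i = S[i:]+S[:i]):
  rot[0] = ecdcaddccbe$
  rot[1] = cdcaddccbe$e
  rot[2] = dcaddccbe$ec
  rot[3] = caddccbe$ecd
  rot[4] = addccbe$ecdc
  rot[5] = ddccbe$ecdca
  rot[6] = dccbe$ecdcad
  rot[7] = ccbe$ecdcadd
  rot[8] = cbe$ecdcaddc
  rot[9] = be$ecdcaddcc
  rot[10] = e$ecdcaddccb
  rot[11] = $ecdcaddccbe
Sorted (with $ < everything):
  sorted[0] = $ecdcaddccbe
  sorted[1] = addccbe$ecdc
  sorted[2] = be$ecdcaddcc
  sorted[3] = caddccbe$ecd
  sorted[4] = cbe$ecdcaddc
  sorted[5] = ccbe$ecdcadd
  sorted[6] = cdcaddccbe$e
  sorted[7] = dcaddccbe$ec
  sorted[8] = dccbe$ecdcad
  sorted[9] = ddccbe$ecdca
  sorted[10] = e$ecdcaddccb
  sorted[11] = ecdcaddccbe$
sorted[1] = addccbe$ecdc

Answer: addccbe$ecdc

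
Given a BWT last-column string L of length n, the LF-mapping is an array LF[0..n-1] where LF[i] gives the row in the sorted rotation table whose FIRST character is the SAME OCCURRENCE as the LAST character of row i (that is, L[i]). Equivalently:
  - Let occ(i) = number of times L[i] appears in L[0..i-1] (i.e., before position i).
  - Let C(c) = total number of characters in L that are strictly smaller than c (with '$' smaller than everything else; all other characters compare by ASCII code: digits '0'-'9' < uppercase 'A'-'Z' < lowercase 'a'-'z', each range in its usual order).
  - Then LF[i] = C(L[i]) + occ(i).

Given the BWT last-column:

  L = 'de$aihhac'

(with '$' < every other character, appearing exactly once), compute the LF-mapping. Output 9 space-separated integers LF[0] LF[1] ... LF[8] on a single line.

Char counts: '$':1, 'a':2, 'c':1, 'd':1, 'e':1, 'h':2, 'i':1
C (first-col start): C('$')=0, C('a')=1, C('c')=3, C('d')=4, C('e')=5, C('h')=6, C('i')=8
L[0]='d': occ=0, LF[0]=C('d')+0=4+0=4
L[1]='e': occ=0, LF[1]=C('e')+0=5+0=5
L[2]='$': occ=0, LF[2]=C('$')+0=0+0=0
L[3]='a': occ=0, LF[3]=C('a')+0=1+0=1
L[4]='i': occ=0, LF[4]=C('i')+0=8+0=8
L[5]='h': occ=0, LF[5]=C('h')+0=6+0=6
L[6]='h': occ=1, LF[6]=C('h')+1=6+1=7
L[7]='a': occ=1, LF[7]=C('a')+1=1+1=2
L[8]='c': occ=0, LF[8]=C('c')+0=3+0=3

Answer: 4 5 0 1 8 6 7 2 3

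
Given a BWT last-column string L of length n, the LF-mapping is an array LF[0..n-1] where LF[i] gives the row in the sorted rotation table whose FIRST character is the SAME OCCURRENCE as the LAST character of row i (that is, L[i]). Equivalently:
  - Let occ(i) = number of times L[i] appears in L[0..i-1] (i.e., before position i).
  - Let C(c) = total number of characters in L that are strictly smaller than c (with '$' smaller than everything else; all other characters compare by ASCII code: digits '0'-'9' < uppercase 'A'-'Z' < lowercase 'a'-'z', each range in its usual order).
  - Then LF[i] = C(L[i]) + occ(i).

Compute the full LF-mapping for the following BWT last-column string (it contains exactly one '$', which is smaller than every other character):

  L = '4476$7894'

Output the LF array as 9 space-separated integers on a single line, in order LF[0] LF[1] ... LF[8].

Char counts: '$':1, '4':3, '6':1, '7':2, '8':1, '9':1
C (first-col start): C('$')=0, C('4')=1, C('6')=4, C('7')=5, C('8')=7, C('9')=8
L[0]='4': occ=0, LF[0]=C('4')+0=1+0=1
L[1]='4': occ=1, LF[1]=C('4')+1=1+1=2
L[2]='7': occ=0, LF[2]=C('7')+0=5+0=5
L[3]='6': occ=0, LF[3]=C('6')+0=4+0=4
L[4]='$': occ=0, LF[4]=C('$')+0=0+0=0
L[5]='7': occ=1, LF[5]=C('7')+1=5+1=6
L[6]='8': occ=0, LF[6]=C('8')+0=7+0=7
L[7]='9': occ=0, LF[7]=C('9')+0=8+0=8
L[8]='4': occ=2, LF[8]=C('4')+2=1+2=3

Answer: 1 2 5 4 0 6 7 8 3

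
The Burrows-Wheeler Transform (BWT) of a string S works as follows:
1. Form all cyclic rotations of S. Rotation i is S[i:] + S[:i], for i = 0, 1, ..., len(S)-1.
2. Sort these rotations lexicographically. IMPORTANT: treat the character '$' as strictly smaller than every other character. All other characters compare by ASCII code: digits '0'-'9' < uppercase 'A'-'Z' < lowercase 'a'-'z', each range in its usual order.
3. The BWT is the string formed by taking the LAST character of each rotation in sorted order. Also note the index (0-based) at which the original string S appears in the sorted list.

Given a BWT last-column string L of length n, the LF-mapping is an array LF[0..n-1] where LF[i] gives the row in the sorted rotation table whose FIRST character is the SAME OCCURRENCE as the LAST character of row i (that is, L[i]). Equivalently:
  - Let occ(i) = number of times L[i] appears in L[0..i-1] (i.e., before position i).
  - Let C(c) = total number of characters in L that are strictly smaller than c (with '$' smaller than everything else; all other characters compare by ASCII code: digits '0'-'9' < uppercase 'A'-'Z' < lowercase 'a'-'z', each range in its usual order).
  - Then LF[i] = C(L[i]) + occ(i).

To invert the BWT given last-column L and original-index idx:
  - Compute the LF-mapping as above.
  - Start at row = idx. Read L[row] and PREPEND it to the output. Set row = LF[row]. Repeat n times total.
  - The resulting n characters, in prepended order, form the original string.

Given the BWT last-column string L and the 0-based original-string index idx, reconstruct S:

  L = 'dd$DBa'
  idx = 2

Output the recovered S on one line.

Answer: DadBd$

Derivation:
LF mapping: 4 5 0 2 1 3
Walk LF starting at row 2, prepending L[row]:
  step 1: row=2, L[2]='$', prepend. Next row=LF[2]=0
  step 2: row=0, L[0]='d', prepend. Next row=LF[0]=4
  step 3: row=4, L[4]='B', prepend. Next row=LF[4]=1
  step 4: row=1, L[1]='d', prepend. Next row=LF[1]=5
  step 5: row=5, L[5]='a', prepend. Next row=LF[5]=3
  step 6: row=3, L[3]='D', prepend. Next row=LF[3]=2
Reversed output: DadBd$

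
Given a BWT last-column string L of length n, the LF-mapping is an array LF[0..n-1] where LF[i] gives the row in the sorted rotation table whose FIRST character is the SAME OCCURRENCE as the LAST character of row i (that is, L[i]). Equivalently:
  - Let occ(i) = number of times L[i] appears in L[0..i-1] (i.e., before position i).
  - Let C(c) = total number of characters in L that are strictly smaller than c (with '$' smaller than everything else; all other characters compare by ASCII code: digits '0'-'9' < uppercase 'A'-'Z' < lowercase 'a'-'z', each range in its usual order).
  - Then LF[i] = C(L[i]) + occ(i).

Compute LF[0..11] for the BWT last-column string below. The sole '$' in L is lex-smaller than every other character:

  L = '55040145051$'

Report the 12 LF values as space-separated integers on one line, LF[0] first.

Answer: 8 9 1 6 2 4 7 10 3 11 5 0

Derivation:
Char counts: '$':1, '0':3, '1':2, '4':2, '5':4
C (first-col start): C('$')=0, C('0')=1, C('1')=4, C('4')=6, C('5')=8
L[0]='5': occ=0, LF[0]=C('5')+0=8+0=8
L[1]='5': occ=1, LF[1]=C('5')+1=8+1=9
L[2]='0': occ=0, LF[2]=C('0')+0=1+0=1
L[3]='4': occ=0, LF[3]=C('4')+0=6+0=6
L[4]='0': occ=1, LF[4]=C('0')+1=1+1=2
L[5]='1': occ=0, LF[5]=C('1')+0=4+0=4
L[6]='4': occ=1, LF[6]=C('4')+1=6+1=7
L[7]='5': occ=2, LF[7]=C('5')+2=8+2=10
L[8]='0': occ=2, LF[8]=C('0')+2=1+2=3
L[9]='5': occ=3, LF[9]=C('5')+3=8+3=11
L[10]='1': occ=1, LF[10]=C('1')+1=4+1=5
L[11]='$': occ=0, LF[11]=C('$')+0=0+0=0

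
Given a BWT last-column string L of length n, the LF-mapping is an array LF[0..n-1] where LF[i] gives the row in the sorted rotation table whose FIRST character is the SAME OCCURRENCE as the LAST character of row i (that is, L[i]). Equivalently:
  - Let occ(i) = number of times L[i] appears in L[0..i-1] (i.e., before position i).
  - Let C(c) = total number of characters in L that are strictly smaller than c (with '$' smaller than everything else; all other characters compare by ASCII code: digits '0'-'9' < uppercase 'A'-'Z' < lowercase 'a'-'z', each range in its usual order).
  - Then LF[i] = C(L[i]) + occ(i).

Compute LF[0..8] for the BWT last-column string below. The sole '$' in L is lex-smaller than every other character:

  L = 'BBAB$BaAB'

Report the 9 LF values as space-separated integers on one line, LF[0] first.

Answer: 3 4 1 5 0 6 8 2 7

Derivation:
Char counts: '$':1, 'A':2, 'B':5, 'a':1
C (first-col start): C('$')=0, C('A')=1, C('B')=3, C('a')=8
L[0]='B': occ=0, LF[0]=C('B')+0=3+0=3
L[1]='B': occ=1, LF[1]=C('B')+1=3+1=4
L[2]='A': occ=0, LF[2]=C('A')+0=1+0=1
L[3]='B': occ=2, LF[3]=C('B')+2=3+2=5
L[4]='$': occ=0, LF[4]=C('$')+0=0+0=0
L[5]='B': occ=3, LF[5]=C('B')+3=3+3=6
L[6]='a': occ=0, LF[6]=C('a')+0=8+0=8
L[7]='A': occ=1, LF[7]=C('A')+1=1+1=2
L[8]='B': occ=4, LF[8]=C('B')+4=3+4=7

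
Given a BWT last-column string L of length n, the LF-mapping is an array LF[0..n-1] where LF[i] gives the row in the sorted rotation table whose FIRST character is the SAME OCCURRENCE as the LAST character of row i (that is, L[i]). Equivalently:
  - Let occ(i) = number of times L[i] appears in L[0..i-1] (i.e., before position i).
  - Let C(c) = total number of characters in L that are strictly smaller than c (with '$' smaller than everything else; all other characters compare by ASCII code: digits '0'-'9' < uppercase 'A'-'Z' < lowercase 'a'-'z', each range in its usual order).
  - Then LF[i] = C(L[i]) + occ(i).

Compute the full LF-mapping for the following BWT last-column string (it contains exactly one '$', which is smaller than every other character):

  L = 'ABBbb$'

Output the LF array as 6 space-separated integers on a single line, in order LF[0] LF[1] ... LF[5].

Char counts: '$':1, 'A':1, 'B':2, 'b':2
C (first-col start): C('$')=0, C('A')=1, C('B')=2, C('b')=4
L[0]='A': occ=0, LF[0]=C('A')+0=1+0=1
L[1]='B': occ=0, LF[1]=C('B')+0=2+0=2
L[2]='B': occ=1, LF[2]=C('B')+1=2+1=3
L[3]='b': occ=0, LF[3]=C('b')+0=4+0=4
L[4]='b': occ=1, LF[4]=C('b')+1=4+1=5
L[5]='$': occ=0, LF[5]=C('$')+0=0+0=0

Answer: 1 2 3 4 5 0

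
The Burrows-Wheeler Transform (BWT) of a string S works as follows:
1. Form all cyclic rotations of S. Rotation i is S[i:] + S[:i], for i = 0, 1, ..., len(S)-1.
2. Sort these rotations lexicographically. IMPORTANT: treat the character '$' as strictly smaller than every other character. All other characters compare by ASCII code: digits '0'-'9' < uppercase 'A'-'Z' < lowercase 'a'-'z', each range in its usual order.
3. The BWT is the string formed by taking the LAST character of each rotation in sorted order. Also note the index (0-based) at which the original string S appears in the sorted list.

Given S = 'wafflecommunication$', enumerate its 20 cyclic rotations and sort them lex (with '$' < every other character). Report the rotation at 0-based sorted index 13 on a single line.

All 20 rotations (rotation i = S[i:]+S[:i]):
  rot[0] = wafflecommunication$
  rot[1] = afflecommunication$w
  rot[2] = fflecommunication$wa
  rot[3] = flecommunication$waf
  rot[4] = lecommunication$waff
  rot[5] = ecommunication$waffl
  rot[6] = communication$waffle
  rot[7] = ommunication$wafflec
  rot[8] = mmunication$waffleco
  rot[9] = munication$wafflecom
  rot[10] = unication$wafflecomm
  rot[11] = nication$wafflecommu
  rot[12] = ication$wafflecommun
  rot[13] = cation$wafflecommuni
  rot[14] = ation$wafflecommunic
  rot[15] = tion$wafflecommunica
  rot[16] = ion$wafflecommunicat
  rot[17] = on$wafflecommunicati
  rot[18] = n$wafflecommunicatio
  rot[19] = $wafflecommunication
Sorted (with $ < everything):
  sorted[0] = $wafflecommunication
  sorted[1] = afflecommunication$w
  sorted[2] = ation$wafflecommunic
  sorted[3] = cation$wafflecommuni
  sorted[4] = communication$waffle
  sorted[5] = ecommunication$waffl
  sorted[6] = fflecommunication$wa
  sorted[7] = flecommunication$waf
  sorted[8] = ication$wafflecommun
  sorted[9] = ion$wafflecommunicat
  sorted[10] = lecommunication$waff
  sorted[11] = mmunication$waffleco
  sorted[12] = munication$wafflecom
  sorted[13] = n$wafflecommunicatio
  sorted[14] = nication$wafflecommu
  sorted[15] = ommunication$wafflec
  sorted[16] = on$wafflecommunicati
  sorted[17] = tion$wafflecommunica
  sorted[18] = unication$wafflecomm
  sorted[19] = wafflecommunication$
sorted[13] = n$wafflecommunicatio

Answer: n$wafflecommunicatio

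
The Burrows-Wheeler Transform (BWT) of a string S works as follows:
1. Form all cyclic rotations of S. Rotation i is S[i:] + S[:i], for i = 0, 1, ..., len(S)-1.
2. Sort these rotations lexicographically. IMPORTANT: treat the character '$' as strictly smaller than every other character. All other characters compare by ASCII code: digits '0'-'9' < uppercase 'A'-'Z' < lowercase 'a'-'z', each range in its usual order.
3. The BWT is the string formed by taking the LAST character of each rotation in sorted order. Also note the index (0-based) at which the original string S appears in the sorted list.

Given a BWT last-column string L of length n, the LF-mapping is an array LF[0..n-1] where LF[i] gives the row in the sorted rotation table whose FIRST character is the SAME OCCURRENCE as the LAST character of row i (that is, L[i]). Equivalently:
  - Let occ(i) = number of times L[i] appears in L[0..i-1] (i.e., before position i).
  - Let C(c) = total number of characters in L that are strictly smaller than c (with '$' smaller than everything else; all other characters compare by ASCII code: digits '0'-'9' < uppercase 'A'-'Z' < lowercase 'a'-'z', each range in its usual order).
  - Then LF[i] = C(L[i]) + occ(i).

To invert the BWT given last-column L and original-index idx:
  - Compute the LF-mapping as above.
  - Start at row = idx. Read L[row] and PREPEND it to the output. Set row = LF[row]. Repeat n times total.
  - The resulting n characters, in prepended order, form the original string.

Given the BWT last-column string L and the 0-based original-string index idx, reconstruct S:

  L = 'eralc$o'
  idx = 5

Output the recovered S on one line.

Answer: oracle$

Derivation:
LF mapping: 3 6 1 4 2 0 5
Walk LF starting at row 5, prepending L[row]:
  step 1: row=5, L[5]='$', prepend. Next row=LF[5]=0
  step 2: row=0, L[0]='e', prepend. Next row=LF[0]=3
  step 3: row=3, L[3]='l', prepend. Next row=LF[3]=4
  step 4: row=4, L[4]='c', prepend. Next row=LF[4]=2
  step 5: row=2, L[2]='a', prepend. Next row=LF[2]=1
  step 6: row=1, L[1]='r', prepend. Next row=LF[1]=6
  step 7: row=6, L[6]='o', prepend. Next row=LF[6]=5
Reversed output: oracle$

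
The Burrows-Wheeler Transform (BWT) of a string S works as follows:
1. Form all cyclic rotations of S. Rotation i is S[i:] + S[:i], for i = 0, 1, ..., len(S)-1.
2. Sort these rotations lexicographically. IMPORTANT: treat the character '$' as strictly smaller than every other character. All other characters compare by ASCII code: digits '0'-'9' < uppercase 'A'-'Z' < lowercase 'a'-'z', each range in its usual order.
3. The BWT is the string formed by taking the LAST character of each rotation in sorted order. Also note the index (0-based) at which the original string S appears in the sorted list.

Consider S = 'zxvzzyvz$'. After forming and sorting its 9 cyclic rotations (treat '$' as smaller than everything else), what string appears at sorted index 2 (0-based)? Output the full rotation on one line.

All 9 rotations (rotation i = S[i:]+S[:i]):
  rot[0] = zxvzzyvz$
  rot[1] = xvzzyvz$z
  rot[2] = vzzyvz$zx
  rot[3] = zzyvz$zxv
  rot[4] = zyvz$zxvz
  rot[5] = yvz$zxvzz
  rot[6] = vz$zxvzzy
  rot[7] = z$zxvzzyv
  rot[8] = $zxvzzyvz
Sorted (with $ < everything):
  sorted[0] = $zxvzzyvz
  sorted[1] = vz$zxvzzy
  sorted[2] = vzzyvz$zx
  sorted[3] = xvzzyvz$z
  sorted[4] = yvz$zxvzz
  sorted[5] = z$zxvzzyv
  sorted[6] = zxvzzyvz$
  sorted[7] = zyvz$zxvz
  sorted[8] = zzyvz$zxv
sorted[2] = vzzyvz$zx

Answer: vzzyvz$zx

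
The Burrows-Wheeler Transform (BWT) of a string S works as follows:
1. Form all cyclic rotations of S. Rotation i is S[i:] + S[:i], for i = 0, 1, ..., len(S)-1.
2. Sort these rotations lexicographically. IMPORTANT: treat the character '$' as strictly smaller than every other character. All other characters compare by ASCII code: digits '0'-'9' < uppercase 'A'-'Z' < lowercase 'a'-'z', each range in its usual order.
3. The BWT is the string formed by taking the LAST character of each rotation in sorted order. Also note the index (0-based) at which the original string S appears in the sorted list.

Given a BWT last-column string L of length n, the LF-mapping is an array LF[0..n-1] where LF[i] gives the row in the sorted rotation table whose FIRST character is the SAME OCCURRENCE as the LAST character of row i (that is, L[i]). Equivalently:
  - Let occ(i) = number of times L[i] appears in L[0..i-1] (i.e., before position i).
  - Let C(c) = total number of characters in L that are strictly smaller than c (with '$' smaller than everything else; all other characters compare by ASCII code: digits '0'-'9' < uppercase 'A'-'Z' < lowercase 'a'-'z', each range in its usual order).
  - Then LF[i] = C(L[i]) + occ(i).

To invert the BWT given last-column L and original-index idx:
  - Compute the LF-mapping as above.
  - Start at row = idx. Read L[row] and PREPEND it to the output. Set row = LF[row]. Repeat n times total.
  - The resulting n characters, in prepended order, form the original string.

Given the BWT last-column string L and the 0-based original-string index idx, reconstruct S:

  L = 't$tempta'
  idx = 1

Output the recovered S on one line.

LF mapping: 5 0 6 2 3 4 7 1
Walk LF starting at row 1, prepending L[row]:
  step 1: row=1, L[1]='$', prepend. Next row=LF[1]=0
  step 2: row=0, L[0]='t', prepend. Next row=LF[0]=5
  step 3: row=5, L[5]='p', prepend. Next row=LF[5]=4
  step 4: row=4, L[4]='m', prepend. Next row=LF[4]=3
  step 5: row=3, L[3]='e', prepend. Next row=LF[3]=2
  step 6: row=2, L[2]='t', prepend. Next row=LF[2]=6
  step 7: row=6, L[6]='t', prepend. Next row=LF[6]=7
  step 8: row=7, L[7]='a', prepend. Next row=LF[7]=1
Reversed output: attempt$

Answer: attempt$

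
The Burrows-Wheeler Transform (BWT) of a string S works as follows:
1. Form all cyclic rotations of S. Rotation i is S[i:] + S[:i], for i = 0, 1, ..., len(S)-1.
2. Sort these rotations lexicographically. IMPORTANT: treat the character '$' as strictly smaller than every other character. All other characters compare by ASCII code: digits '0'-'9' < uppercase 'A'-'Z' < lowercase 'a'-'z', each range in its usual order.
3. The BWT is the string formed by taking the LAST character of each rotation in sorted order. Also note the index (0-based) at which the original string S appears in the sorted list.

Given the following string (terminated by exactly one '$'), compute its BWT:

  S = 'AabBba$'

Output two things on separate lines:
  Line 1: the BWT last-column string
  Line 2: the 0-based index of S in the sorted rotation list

All 7 rotations (rotation i = S[i:]+S[:i]):
  rot[0] = AabBba$
  rot[1] = abBba$A
  rot[2] = bBba$Aa
  rot[3] = Bba$Aab
  rot[4] = ba$AabB
  rot[5] = a$AabBb
  rot[6] = $AabBba
Sorted (with $ < everything):
  sorted[0] = $AabBba  (last char: 'a')
  sorted[1] = AabBba$  (last char: '$')
  sorted[2] = Bba$Aab  (last char: 'b')
  sorted[3] = a$AabBb  (last char: 'b')
  sorted[4] = abBba$A  (last char: 'A')
  sorted[5] = bBba$Aa  (last char: 'a')
  sorted[6] = ba$AabB  (last char: 'B')
Last column: a$bbAaB
Original string S is at sorted index 1

Answer: a$bbAaB
1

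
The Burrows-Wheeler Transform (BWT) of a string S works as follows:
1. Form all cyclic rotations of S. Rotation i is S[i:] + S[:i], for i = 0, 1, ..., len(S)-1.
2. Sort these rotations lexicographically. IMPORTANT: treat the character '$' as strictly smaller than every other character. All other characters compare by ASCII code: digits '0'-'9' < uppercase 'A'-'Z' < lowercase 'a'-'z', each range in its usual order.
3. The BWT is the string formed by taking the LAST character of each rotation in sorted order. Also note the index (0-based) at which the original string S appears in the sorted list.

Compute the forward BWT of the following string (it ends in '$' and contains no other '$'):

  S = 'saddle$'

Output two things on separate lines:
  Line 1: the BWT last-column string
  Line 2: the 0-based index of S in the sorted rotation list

All 7 rotations (rotation i = S[i:]+S[:i]):
  rot[0] = saddle$
  rot[1] = addle$s
  rot[2] = ddle$sa
  rot[3] = dle$sad
  rot[4] = le$sadd
  rot[5] = e$saddl
  rot[6] = $saddle
Sorted (with $ < everything):
  sorted[0] = $saddle  (last char: 'e')
  sorted[1] = addle$s  (last char: 's')
  sorted[2] = ddle$sa  (last char: 'a')
  sorted[3] = dle$sad  (last char: 'd')
  sorted[4] = e$saddl  (last char: 'l')
  sorted[5] = le$sadd  (last char: 'd')
  sorted[6] = saddle$  (last char: '$')
Last column: esadld$
Original string S is at sorted index 6

Answer: esadld$
6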